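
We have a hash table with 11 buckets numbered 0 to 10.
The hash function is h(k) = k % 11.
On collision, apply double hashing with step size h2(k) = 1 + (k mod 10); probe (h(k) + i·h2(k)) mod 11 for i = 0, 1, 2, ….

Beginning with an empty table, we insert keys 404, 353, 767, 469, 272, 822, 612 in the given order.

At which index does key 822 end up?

404 hashes to 8; slot 8 is free -> place at 8.
353 hashes to 1; slot 1 is free -> place at 1.
767 hashes to 8, h2=8; 8 taken -> place at 5.
469 hashes to 7; slot 7 is free -> place at 7.
272 hashes to 8, h2=3; 8 taken -> place at 0.
822 hashes to 8, h2=3; 8,0 taken -> place at 3.
612 hashes to 7, h2=3; 7 taken -> place at 10.
Table: [272, 353, _, 822, _, 767, _, 469, 404, _, 612]

3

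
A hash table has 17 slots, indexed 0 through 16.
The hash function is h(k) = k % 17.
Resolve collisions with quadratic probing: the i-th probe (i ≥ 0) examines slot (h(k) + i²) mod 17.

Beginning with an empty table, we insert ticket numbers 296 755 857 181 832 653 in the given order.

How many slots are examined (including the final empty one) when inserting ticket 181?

2

296: h=7 -> slot 7
755: h=7, probe 7,8 -> slot 8
857: h=7, probe 7,8,11 -> slot 11
181: h=11, probe 11,12 -> slot 12
832: h=16 -> slot 16
653: h=7, probe 7,8,11,16,6 -> slot 6
Table: [_, _, _, _, _, _, 653, 296, 755, _, _, 857, 181, _, _, _, 832]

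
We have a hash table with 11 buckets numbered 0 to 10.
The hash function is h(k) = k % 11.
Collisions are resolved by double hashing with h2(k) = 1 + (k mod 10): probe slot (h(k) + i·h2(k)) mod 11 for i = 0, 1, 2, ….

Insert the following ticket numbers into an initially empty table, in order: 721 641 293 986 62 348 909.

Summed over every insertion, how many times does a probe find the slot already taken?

721: h=6 -> slot 6
641: h=3 -> slot 3
293: h=7 -> slot 7
986: h=7, h2=7, probe 7,3,10 -> slot 10
62: h=7, h2=3, probe 7,10,2 -> slot 2
348: h=7, h2=9, probe 7,5 -> slot 5
909: h=7, h2=10, probe 7,6,5,4 -> slot 4
Table: [∅, ∅, 62, 641, 909, 348, 721, 293, ∅, ∅, 986]

8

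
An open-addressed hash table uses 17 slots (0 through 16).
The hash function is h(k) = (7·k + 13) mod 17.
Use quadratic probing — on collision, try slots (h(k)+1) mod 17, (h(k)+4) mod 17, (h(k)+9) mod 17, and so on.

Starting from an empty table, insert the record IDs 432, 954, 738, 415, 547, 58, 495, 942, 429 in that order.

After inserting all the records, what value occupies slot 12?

432: h=11 -> slot 11
954: h=10 -> slot 10
738: h=11, probe 11,12 -> slot 12
415: h=11, probe 11,12,15 -> slot 15
547: h=0 -> slot 0
58: h=11, probe 11,12,15,3 -> slot 3
495: h=10, probe 10,11,14 -> slot 14
942: h=11, probe 11,12,15,3,10,2 -> slot 2
429: h=7 -> slot 7
Table: [547, ., 942, 58, ., ., ., 429, ., ., 954, 432, 738, ., 495, 415, .]

738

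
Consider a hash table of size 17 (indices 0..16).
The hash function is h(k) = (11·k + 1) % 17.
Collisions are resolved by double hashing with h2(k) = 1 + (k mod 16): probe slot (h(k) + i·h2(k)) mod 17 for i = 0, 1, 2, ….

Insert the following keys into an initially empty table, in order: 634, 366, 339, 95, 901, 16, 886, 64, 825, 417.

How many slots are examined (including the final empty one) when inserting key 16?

634: h=5 => slot 5
366: h=15 => slot 15
339: h=7 => slot 7
95: h=9 => slot 9
901: h=1 => slot 1
16: h=7, h2=1, probe 7,8 => slot 8
886: h=6 => slot 6
64: h=8, h2=1, probe 8,9,10 => slot 10
825: h=15, h2=10, probe 15,8,1,11 => slot 11
417: h=15, h2=2, probe 15,0 => slot 0
Table: [417, 901, _, _, _, 634, 886, 339, 16, 95, 64, 825, _, _, _, 366, _]

2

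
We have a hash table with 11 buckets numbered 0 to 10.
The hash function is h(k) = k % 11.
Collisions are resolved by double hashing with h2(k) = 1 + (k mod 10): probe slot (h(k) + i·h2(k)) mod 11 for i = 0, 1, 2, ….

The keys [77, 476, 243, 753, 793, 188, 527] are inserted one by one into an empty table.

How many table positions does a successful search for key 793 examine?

Insert 77: h=0, slot 0 empty => index 0.
Insert 476: h=3, slot 3 empty => index 3.
Insert 243: h=1, slot 1 empty => index 1.
Insert 753: h=5, slot 5 empty => index 5.
Insert 793: h=1, h2=4, slots 1,5 occupied => index 9.
Insert 188: h=1, h2=9, slot 1 occupied => index 10.
Insert 527: h=10, h2=8, slot 10 occupied => index 7.
Table: [77, 243, —, 476, —, 753, —, 527, —, 793, 188]
Lookup 793: h=1, h2=4, probe 1,5,9 → found at 9.

3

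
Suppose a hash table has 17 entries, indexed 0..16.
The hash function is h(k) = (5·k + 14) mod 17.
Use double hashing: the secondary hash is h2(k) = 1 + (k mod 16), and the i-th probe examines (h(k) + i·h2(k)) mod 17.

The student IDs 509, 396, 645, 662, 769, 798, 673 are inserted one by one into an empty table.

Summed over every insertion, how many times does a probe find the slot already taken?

3

Insert 509: h=9, slot 9 empty -> index 9.
Insert 396: h=5, slot 5 empty -> index 5.
Insert 645: h=9, h2=6, slot 9 occupied -> index 15.
Insert 662: h=9, h2=7, slot 9 occupied -> index 16.
Insert 769: h=0, slot 0 empty -> index 0.
Insert 798: h=9, h2=15, slot 9 occupied -> index 7.
Insert 673: h=13, slot 13 empty -> index 13.
Table: [769, —, —, —, —, 396, —, 798, —, 509, —, —, —, 673, —, 645, 662]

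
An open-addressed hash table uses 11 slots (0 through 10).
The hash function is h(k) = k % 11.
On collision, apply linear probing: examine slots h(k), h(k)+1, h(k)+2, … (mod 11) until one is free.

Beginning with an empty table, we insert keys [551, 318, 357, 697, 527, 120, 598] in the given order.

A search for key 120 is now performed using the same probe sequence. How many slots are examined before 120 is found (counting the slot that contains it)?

551 hashes to 1; slot 1 is free => place at 1.
318 hashes to 10; slot 10 is free => place at 10.
357 hashes to 5; slot 5 is free => place at 5.
697 hashes to 4; slot 4 is free => place at 4.
527 hashes to 10; 10 taken => place at 0.
120 hashes to 10; 10,0,1 taken => place at 2.
598 hashes to 4; 4,5 taken => place at 6.
Table: [527, 551, 120, -, 697, 357, 598, -, -, -, 318]
Lookup 120: h=10, probe 10,0,1,2 → found at 2.

4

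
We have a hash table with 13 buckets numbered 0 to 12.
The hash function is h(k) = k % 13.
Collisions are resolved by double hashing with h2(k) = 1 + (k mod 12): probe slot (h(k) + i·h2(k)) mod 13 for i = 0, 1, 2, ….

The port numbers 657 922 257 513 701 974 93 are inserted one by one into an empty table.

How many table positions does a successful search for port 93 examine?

Insert 657: h=7, slot 7 empty => index 7.
Insert 922: h=12, slot 12 empty => index 12.
Insert 257: h=10, slot 10 empty => index 10.
Insert 513: h=6, slot 6 empty => index 6.
Insert 701: h=12, h2=6, slot 12 occupied => index 5.
Insert 974: h=12, h2=3, slot 12 occupied => index 2.
Insert 93: h=2, h2=10, slots 2,12 occupied => index 9.
Table: [_, _, 974, _, _, 701, 513, 657, _, 93, 257, _, 922]
Lookup 93: h=2, h2=10, probe 2,12,9 → found at 9.

3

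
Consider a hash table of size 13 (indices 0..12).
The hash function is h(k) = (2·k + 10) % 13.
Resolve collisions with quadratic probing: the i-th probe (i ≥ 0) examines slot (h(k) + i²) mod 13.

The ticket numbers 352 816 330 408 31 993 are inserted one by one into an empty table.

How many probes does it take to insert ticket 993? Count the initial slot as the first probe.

352: h=12 => slot 12
816: h=4 => slot 4
330: h=7 => slot 7
408: h=7, probe 7,8 => slot 8
31: h=7, probe 7,8,11 => slot 11
993: h=7, probe 7,8,11,3 => slot 3
Table: [—, —, —, 993, 816, —, —, 330, 408, —, —, 31, 352]

4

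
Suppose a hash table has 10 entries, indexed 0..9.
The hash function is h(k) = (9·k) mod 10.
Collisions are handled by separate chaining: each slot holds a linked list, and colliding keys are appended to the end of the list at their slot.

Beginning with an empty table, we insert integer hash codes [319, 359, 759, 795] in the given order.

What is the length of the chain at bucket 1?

3

Insert 319: h=1, bucket 1 empty -> new chain.
Insert 359: h=1, bucket 1 nonempty -> append to chain.
Insert 759: h=1, bucket 1 nonempty -> append to chain.
Insert 795: h=5, bucket 5 empty -> new chain.
Final buckets:
0: -
1: 319 -> 359 -> 759
2: -
3: -
4: -
5: 795
6: -
7: -
8: -
9: -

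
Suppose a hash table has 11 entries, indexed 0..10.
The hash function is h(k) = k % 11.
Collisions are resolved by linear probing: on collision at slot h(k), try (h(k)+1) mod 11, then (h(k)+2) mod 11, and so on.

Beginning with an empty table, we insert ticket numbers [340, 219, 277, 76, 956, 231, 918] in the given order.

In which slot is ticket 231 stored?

340 hashes to 10; slot 10 is free -> place at 10.
219 hashes to 10; 10 taken -> place at 0.
277 hashes to 2; slot 2 is free -> place at 2.
76 hashes to 10; 10,0 taken -> place at 1.
956 hashes to 10; 10,0,1,2 taken -> place at 3.
231 hashes to 0; 0,1,2,3 taken -> place at 4.
918 hashes to 5; slot 5 is free -> place at 5.
Table: [219, 76, 277, 956, 231, 918, —, —, —, —, 340]

4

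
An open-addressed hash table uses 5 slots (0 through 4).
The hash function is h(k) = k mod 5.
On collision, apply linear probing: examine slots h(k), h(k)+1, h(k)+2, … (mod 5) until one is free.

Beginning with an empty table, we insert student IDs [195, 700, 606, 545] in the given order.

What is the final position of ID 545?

195: h=0 => slot 0
700: h=0, probe 0,1 => slot 1
606: h=1, probe 1,2 => slot 2
545: h=0, probe 0,1,2,3 => slot 3
Table: [195, 700, 606, 545, ∅]

3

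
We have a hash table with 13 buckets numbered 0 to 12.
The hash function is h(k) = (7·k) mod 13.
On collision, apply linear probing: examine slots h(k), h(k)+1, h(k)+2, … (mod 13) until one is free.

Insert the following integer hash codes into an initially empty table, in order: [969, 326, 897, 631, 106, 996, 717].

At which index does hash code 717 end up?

969: h=10 -> slot 10
326: h=7 -> slot 7
897: h=0 -> slot 0
631: h=10, probe 10,11 -> slot 11
106: h=1 -> slot 1
996: h=4 -> slot 4
717: h=1, probe 1,2 -> slot 2
Table: [897, 106, 717, _, 996, _, _, 326, _, _, 969, 631, _]

2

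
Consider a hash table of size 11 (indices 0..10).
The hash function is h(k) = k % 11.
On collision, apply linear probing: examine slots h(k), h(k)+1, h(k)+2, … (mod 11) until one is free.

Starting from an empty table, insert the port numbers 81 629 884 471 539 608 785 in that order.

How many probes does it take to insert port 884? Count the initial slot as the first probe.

2

81: h=4 → slot 4
629: h=2 → slot 2
884: h=4, probe 4,5 → slot 5
471: h=9 → slot 9
539: h=0 → slot 0
608: h=3 → slot 3
785: h=4, probe 4,5,6 → slot 6
Table: [539, _, 629, 608, 81, 884, 785, _, _, 471, _]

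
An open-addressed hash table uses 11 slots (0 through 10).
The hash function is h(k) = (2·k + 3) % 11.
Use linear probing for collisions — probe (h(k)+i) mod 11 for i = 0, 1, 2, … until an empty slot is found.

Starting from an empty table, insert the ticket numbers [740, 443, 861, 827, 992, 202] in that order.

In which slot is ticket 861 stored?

Insert 740: h=9, slot 9 empty => index 9.
Insert 443: h=9, slot 9 occupied => index 10.
Insert 861: h=9, slots 9,10 occupied => index 0.
Insert 827: h=7, slot 7 empty => index 7.
Insert 992: h=7, slot 7 occupied => index 8.
Insert 202: h=0, slot 0 occupied => index 1.
Table: [861, 202, -, -, -, -, -, 827, 992, 740, 443]

0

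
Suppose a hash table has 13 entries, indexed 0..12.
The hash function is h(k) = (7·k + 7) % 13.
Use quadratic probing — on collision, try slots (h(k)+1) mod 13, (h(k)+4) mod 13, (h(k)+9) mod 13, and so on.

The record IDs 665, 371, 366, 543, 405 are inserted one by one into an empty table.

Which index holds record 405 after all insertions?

11

665 hashes to 8; slot 8 is free => place at 8.
371 hashes to 4; slot 4 is free => place at 4.
366 hashes to 8; 8 taken => place at 9.
543 hashes to 12; slot 12 is free => place at 12.
405 hashes to 8; 8,9,12,4 taken => place at 11.
Table: [_, _, _, _, 371, _, _, _, 665, 366, _, 405, 543]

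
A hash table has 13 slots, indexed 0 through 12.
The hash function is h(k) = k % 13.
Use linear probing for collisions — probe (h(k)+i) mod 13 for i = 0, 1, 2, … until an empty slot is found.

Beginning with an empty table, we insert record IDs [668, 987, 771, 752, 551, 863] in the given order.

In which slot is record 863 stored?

7

668 hashes to 5; slot 5 is free -> place at 5.
987 hashes to 12; slot 12 is free -> place at 12.
771 hashes to 4; slot 4 is free -> place at 4.
752 hashes to 11; slot 11 is free -> place at 11.
551 hashes to 5; 5 taken -> place at 6.
863 hashes to 5; 5,6 taken -> place at 7.
Table: [∅, ∅, ∅, ∅, 771, 668, 551, 863, ∅, ∅, ∅, 752, 987]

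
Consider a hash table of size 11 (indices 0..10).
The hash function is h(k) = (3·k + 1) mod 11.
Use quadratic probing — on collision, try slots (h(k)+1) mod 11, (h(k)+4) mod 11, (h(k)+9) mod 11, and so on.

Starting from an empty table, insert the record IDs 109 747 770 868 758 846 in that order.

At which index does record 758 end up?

Insert 109: h=9, slot 9 empty → index 9.
Insert 747: h=9, slot 9 occupied → index 10.
Insert 770: h=1, slot 1 empty → index 1.
Insert 868: h=9, slots 9,10 occupied → index 2.
Insert 758: h=9, slots 9,10,2 occupied → index 7.
Insert 846: h=9, slots 9,10,2,7 occupied → index 3.
Table: [_, 770, 868, 846, _, _, _, 758, _, 109, 747]

7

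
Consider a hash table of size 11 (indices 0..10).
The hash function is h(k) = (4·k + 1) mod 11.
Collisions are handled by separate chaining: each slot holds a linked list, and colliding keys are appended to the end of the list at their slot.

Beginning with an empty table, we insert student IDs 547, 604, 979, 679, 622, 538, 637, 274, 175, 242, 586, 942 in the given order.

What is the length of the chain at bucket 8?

5

547 -> bucket 0
604 -> bucket 8
979 -> bucket 1
679 -> bucket 0 (collision)
622 -> bucket 3
538 -> bucket 8 (collision)
637 -> bucket 8 (collision)
274 -> bucket 8 (collision)
175 -> bucket 8 (collision)
242 -> bucket 1 (collision)
586 -> bucket 2
942 -> bucket 7
Final buckets:
0: 547 -> 679
1: 979 -> 242
2: 586
3: 622
4: -
5: -
6: -
7: 942
8: 604 -> 538 -> 637 -> 274 -> 175
9: -
10: -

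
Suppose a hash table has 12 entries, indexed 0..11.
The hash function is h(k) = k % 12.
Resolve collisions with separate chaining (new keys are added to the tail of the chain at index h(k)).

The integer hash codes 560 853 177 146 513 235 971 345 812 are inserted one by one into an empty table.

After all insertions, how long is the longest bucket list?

560 → bucket 8
853 → bucket 1
177 → bucket 9
146 → bucket 2
513 → bucket 9 (collision)
235 → bucket 7
971 → bucket 11
345 → bucket 9 (collision)
812 → bucket 8 (collision)
Final buckets:
0: ∅
1: 853
2: 146
3: ∅
4: ∅
5: ∅
6: ∅
7: 235
8: 560 -> 812
9: 177 -> 513 -> 345
10: ∅
11: 971

3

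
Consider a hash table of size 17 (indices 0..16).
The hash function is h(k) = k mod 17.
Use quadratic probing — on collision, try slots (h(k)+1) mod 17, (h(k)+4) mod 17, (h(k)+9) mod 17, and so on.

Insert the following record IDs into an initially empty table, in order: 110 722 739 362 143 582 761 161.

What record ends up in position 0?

161

110: h=8 → slot 8
722: h=8, probe 8,9 → slot 9
739: h=8, probe 8,9,12 → slot 12
362: h=5 → slot 5
143: h=7 → slot 7
582: h=4 → slot 4
761: h=13 → slot 13
161: h=8, probe 8,9,12,0 → slot 0
Table: [161, _, _, _, 582, 362, _, 143, 110, 722, _, _, 739, 761, _, _, _]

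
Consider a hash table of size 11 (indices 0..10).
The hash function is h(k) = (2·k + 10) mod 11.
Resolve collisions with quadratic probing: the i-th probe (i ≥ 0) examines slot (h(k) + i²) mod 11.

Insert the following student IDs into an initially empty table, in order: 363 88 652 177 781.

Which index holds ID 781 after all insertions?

Insert 363: h=10, slot 10 empty => index 10.
Insert 88: h=10, slot 10 occupied => index 0.
Insert 652: h=5, slot 5 empty => index 5.
Insert 177: h=1, slot 1 empty => index 1.
Insert 781: h=10, slots 10,0 occupied => index 3.
Table: [88, 177, ., 781, ., 652, ., ., ., ., 363]

3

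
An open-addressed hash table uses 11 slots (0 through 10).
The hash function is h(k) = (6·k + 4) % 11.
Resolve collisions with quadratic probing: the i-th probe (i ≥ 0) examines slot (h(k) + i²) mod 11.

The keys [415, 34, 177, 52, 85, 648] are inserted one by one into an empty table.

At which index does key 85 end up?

1

415: h=8 => slot 8
34: h=10 => slot 10
177: h=10, probe 10,0 => slot 0
52: h=8, probe 8,9 => slot 9
85: h=8, probe 8,9,1 => slot 1
648: h=9, probe 9,10,2 => slot 2
Table: [177, 85, 648, -, -, -, -, -, 415, 52, 34]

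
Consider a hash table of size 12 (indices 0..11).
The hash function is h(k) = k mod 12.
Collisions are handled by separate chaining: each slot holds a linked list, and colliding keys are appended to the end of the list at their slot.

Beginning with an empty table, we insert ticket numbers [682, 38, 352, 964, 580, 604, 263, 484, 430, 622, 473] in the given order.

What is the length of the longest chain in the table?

5

682 -> bucket 10
38 -> bucket 2
352 -> bucket 4
964 -> bucket 4 (collision)
580 -> bucket 4 (collision)
604 -> bucket 4 (collision)
263 -> bucket 11
484 -> bucket 4 (collision)
430 -> bucket 10 (collision)
622 -> bucket 10 (collision)
473 -> bucket 5
Final buckets:
0: —
1: —
2: 38
3: —
4: 352 -> 964 -> 580 -> 604 -> 484
5: 473
6: —
7: —
8: —
9: —
10: 682 -> 430 -> 622
11: 263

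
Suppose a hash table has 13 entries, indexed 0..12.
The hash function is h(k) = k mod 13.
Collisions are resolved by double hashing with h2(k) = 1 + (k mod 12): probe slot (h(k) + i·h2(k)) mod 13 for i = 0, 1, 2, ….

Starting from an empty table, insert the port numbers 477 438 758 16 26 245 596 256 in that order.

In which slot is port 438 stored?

3

477: h=9 -> slot 9
438: h=9, h2=7, probe 9,3 -> slot 3
758: h=4 -> slot 4
16: h=3, h2=5, probe 3,8 -> slot 8
26: h=0 -> slot 0
245: h=11 -> slot 11
596: h=11, h2=9, probe 11,7 -> slot 7
256: h=9, h2=5, probe 9,1 -> slot 1
Table: [26, 256, ., 438, 758, ., ., 596, 16, 477, ., 245, .]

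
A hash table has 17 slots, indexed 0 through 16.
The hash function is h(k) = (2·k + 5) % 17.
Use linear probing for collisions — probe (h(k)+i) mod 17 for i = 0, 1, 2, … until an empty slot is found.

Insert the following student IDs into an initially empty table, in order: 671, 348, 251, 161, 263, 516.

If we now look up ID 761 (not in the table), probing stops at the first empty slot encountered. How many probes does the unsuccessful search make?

2

671: h=4 → slot 4
348: h=4, probe 4,5 → slot 5
251: h=14 → slot 14
161: h=4, probe 4,5,6 → slot 6
263: h=4, probe 4,5,6,7 → slot 7
516: h=0 → slot 0
Table: [516, ., ., ., 671, 348, 161, 263, ., ., ., ., ., ., 251, ., .]
Lookup 761: h=14, probe 14,15 → slot 15 empty, not found.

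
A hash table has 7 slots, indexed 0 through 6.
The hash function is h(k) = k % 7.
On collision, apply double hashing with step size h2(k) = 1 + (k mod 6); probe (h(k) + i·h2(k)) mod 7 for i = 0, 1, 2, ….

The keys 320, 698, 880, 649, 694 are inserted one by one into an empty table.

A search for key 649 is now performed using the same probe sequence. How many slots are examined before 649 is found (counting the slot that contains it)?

2

320 hashes to 5; slot 5 is free => place at 5.
698 hashes to 5, h2=3; 5 taken => place at 1.
880 hashes to 5, h2=5; 5 taken => place at 3.
649 hashes to 5, h2=2; 5 taken => place at 0.
694 hashes to 1, h2=5; 1 taken => place at 6.
Table: [649, 698, _, 880, _, 320, 694]
Lookup 649: h=5, h2=2, probe 5,0 → found at 0.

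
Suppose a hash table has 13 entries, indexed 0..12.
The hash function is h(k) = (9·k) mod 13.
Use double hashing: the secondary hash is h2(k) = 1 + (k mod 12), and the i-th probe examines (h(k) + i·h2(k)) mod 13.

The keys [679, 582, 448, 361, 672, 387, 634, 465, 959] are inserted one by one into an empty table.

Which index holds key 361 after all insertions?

3

Insert 679: h=1, slot 1 empty -> index 1.
Insert 582: h=12, slot 12 empty -> index 12.
Insert 448: h=2, slot 2 empty -> index 2.
Insert 361: h=12, h2=2, slots 12,1 occupied -> index 3.
Insert 672: h=3, h2=1, slot 3 occupied -> index 4.
Insert 387: h=12, h2=4, slots 12,3 occupied -> index 7.
Insert 634: h=12, h2=11, slot 12 occupied -> index 10.
Insert 465: h=12, h2=10, slot 12 occupied -> index 9.
Insert 959: h=12, h2=12, slot 12 occupied -> index 11.
Table: [—, 679, 448, 361, 672, —, —, 387, —, 465, 634, 959, 582]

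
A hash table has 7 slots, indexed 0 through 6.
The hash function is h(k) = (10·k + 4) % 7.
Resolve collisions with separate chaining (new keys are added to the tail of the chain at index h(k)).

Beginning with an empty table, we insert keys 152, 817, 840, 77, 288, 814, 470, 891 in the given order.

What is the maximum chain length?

152 -> bucket 5
817 -> bucket 5 (collision)
840 -> bucket 4
77 -> bucket 4 (collision)
288 -> bucket 0
814 -> bucket 3
470 -> bucket 0 (collision)
891 -> bucket 3 (collision)
Final buckets:
0: 288 -> 470
1: ∅
2: ∅
3: 814 -> 891
4: 840 -> 77
5: 152 -> 817
6: ∅

2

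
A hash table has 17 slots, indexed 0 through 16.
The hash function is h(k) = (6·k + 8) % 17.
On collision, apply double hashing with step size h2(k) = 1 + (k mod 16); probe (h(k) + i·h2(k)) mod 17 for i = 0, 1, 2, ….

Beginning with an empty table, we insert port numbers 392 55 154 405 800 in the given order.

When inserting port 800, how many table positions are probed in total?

Insert 392: h=14, slot 14 empty -> index 14.
Insert 55: h=15, slot 15 empty -> index 15.
Insert 154: h=14, h2=11, slot 14 occupied -> index 8.
Insert 405: h=7, slot 7 empty -> index 7.
Insert 800: h=14, h2=1, slots 14,15 occupied -> index 16.
Table: [—, —, —, —, —, —, —, 405, 154, —, —, —, —, —, 392, 55, 800]

3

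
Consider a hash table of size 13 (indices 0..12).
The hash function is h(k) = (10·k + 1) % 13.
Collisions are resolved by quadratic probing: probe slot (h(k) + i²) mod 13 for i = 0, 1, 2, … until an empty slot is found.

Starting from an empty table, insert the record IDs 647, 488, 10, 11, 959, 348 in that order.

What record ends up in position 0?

Insert 647: h=10, slot 10 empty → index 10.
Insert 488: h=6, slot 6 empty → index 6.
Insert 10: h=10, slot 10 occupied → index 11.
Insert 11: h=7, slot 7 empty → index 7.
Insert 959: h=10, slots 10,11 occupied → index 1.
Insert 348: h=10, slots 10,11,1,6 occupied → index 0.
Table: [348, 959, _, _, _, _, 488, 11, _, _, 647, 10, _]

348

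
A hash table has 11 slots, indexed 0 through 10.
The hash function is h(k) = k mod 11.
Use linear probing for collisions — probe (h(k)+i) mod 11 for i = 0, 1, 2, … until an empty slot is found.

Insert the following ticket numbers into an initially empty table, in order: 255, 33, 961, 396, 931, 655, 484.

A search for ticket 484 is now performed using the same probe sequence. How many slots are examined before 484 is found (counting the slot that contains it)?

255 hashes to 2; slot 2 is free => place at 2.
33 hashes to 0; slot 0 is free => place at 0.
961 hashes to 4; slot 4 is free => place at 4.
396 hashes to 0; 0 taken => place at 1.
931 hashes to 7; slot 7 is free => place at 7.
655 hashes to 6; slot 6 is free => place at 6.
484 hashes to 0; 0,1,2 taken => place at 3.
Table: [33, 396, 255, 484, 961, —, 655, 931, —, —, —]
Lookup 484: h=0, probe 0,1,2,3 → found at 3.

4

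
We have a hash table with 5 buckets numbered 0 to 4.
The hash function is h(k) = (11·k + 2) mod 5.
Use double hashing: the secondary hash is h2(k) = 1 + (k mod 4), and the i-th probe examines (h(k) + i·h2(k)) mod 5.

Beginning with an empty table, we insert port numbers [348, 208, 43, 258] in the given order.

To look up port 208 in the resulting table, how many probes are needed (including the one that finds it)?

348: h=0 -> slot 0
208: h=0, h2=1, probe 0,1 -> slot 1
43: h=0, h2=4, probe 0,4 -> slot 4
258: h=0, h2=3, probe 0,3 -> slot 3
Table: [348, 208, ∅, 258, 43]
Lookup 208: h=0, h2=1, probe 0,1 → found at 1.

2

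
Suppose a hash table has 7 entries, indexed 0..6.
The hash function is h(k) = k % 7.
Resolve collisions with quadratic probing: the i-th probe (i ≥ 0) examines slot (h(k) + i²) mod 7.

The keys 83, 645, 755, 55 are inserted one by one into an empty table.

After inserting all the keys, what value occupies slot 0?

83 hashes to 6; slot 6 is free -> place at 6.
645 hashes to 1; slot 1 is free -> place at 1.
755 hashes to 6; 6 taken -> place at 0.
55 hashes to 6; 6,0 taken -> place at 3.
Table: [755, 645, ., 55, ., ., 83]

755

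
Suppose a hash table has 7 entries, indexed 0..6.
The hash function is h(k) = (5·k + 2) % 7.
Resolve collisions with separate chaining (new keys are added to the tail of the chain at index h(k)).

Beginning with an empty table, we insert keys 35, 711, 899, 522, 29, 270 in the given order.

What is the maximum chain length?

35 → bucket 2
711 → bucket 1
899 → bucket 3
522 → bucket 1 (collision)
29 → bucket 0
270 → bucket 1 (collision)
Final buckets:
0: 29
1: 711 -> 522 -> 270
2: 35
3: 899
4: .
5: .
6: .

3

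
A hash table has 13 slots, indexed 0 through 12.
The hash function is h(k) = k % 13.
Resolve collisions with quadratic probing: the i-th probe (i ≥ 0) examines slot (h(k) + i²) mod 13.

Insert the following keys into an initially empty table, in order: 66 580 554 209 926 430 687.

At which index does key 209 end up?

66: h=1 -> slot 1
580: h=8 -> slot 8
554: h=8, probe 8,9 -> slot 9
209: h=1, probe 1,2 -> slot 2
926: h=3 -> slot 3
430: h=1, probe 1,2,5 -> slot 5
687: h=11 -> slot 11
Table: [∅, 66, 209, 926, ∅, 430, ∅, ∅, 580, 554, ∅, 687, ∅]

2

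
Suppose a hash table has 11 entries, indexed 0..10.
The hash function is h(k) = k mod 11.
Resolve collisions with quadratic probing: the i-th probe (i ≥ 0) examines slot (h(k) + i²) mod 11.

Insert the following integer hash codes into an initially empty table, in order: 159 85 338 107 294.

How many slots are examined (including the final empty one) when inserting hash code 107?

3

159 hashes to 5; slot 5 is free -> place at 5.
85 hashes to 8; slot 8 is free -> place at 8.
338 hashes to 8; 8 taken -> place at 9.
107 hashes to 8; 8,9 taken -> place at 1.
294 hashes to 8; 8,9,1 taken -> place at 6.
Table: [., 107, ., ., ., 159, 294, ., 85, 338, .]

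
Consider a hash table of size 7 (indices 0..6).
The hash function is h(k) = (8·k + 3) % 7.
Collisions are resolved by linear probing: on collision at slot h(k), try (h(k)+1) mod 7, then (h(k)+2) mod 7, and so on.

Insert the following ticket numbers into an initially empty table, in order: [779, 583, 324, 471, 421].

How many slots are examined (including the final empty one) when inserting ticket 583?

2

779: h=5 => slot 5
583: h=5, probe 5,6 => slot 6
324: h=5, probe 5,6,0 => slot 0
471: h=5, probe 5,6,0,1 => slot 1
421: h=4 => slot 4
Table: [324, 471, ∅, ∅, 421, 779, 583]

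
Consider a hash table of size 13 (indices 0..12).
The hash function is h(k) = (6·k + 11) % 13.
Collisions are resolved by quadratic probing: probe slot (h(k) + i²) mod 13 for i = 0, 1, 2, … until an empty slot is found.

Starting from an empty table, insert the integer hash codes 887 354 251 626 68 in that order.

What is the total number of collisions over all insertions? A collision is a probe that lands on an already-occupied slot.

3

887: h=3 -> slot 3
354: h=3, probe 3,4 -> slot 4
251: h=9 -> slot 9
626: h=10 -> slot 10
68: h=3, probe 3,4,7 -> slot 7
Table: [., ., ., 887, 354, ., ., 68, ., 251, 626, ., .]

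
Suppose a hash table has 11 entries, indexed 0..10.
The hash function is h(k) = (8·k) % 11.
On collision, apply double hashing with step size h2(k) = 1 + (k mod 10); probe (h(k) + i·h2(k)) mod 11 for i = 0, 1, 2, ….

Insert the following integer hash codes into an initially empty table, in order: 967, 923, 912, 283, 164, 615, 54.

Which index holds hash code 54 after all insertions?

967 hashes to 3; slot 3 is free -> place at 3.
923 hashes to 3, h2=4; 3 taken -> place at 7.
912 hashes to 3, h2=3; 3 taken -> place at 6.
283 hashes to 9; slot 9 is free -> place at 9.
164 hashes to 3, h2=5; 3 taken -> place at 8.
615 hashes to 3, h2=6; 3,9 taken -> place at 4.
54 hashes to 3, h2=5; 3,8 taken -> place at 2.
Table: [_, _, 54, 967, 615, _, 912, 923, 164, 283, _]

2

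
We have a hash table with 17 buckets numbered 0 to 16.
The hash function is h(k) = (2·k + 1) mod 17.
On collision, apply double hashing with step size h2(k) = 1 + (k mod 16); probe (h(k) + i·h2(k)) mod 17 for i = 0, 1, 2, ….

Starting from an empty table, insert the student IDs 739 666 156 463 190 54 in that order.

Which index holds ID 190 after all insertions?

739: h=0 => slot 0
666: h=7 => slot 7
156: h=7, h2=13, probe 7,3 => slot 3
463: h=9 => slot 9
190: h=7, h2=15, probe 7,5 => slot 5
54: h=7, h2=7, probe 7,14 => slot 14
Table: [739, _, _, 156, _, 190, _, 666, _, 463, _, _, _, _, 54, _, _]

5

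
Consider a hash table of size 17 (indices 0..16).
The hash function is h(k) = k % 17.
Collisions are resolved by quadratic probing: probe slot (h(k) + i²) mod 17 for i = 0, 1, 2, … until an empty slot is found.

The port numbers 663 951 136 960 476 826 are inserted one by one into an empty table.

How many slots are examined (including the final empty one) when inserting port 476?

663 hashes to 0; slot 0 is free → place at 0.
951 hashes to 16; slot 16 is free → place at 16.
136 hashes to 0; 0 taken → place at 1.
960 hashes to 8; slot 8 is free → place at 8.
476 hashes to 0; 0,1 taken → place at 4.
826 hashes to 10; slot 10 is free → place at 10.
Table: [663, 136, ∅, ∅, 476, ∅, ∅, ∅, 960, ∅, 826, ∅, ∅, ∅, ∅, ∅, 951]

3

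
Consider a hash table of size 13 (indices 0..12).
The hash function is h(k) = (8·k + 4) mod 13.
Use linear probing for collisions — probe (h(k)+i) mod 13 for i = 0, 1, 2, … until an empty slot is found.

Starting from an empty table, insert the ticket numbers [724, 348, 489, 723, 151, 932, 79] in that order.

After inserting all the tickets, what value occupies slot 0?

79

724 hashes to 11; slot 11 is free -> place at 11.
348 hashes to 6; slot 6 is free -> place at 6.
489 hashes to 3; slot 3 is free -> place at 3.
723 hashes to 3; 3 taken -> place at 4.
151 hashes to 3; 3,4 taken -> place at 5.
932 hashes to 11; 11 taken -> place at 12.
79 hashes to 12; 12 taken -> place at 0.
Table: [79, -, -, 489, 723, 151, 348, -, -, -, -, 724, 932]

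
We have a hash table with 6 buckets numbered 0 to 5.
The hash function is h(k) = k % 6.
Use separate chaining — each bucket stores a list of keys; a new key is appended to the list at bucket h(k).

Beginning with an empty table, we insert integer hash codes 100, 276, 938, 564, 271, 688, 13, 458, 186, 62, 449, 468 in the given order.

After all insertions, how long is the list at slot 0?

4

100 → bucket 4
276 → bucket 0
938 → bucket 2
564 → bucket 0 (collision)
271 → bucket 1
688 → bucket 4 (collision)
13 → bucket 1 (collision)
458 → bucket 2 (collision)
186 → bucket 0 (collision)
62 → bucket 2 (collision)
449 → bucket 5
468 → bucket 0 (collision)
Final buckets:
0: 276 -> 564 -> 186 -> 468
1: 271 -> 13
2: 938 -> 458 -> 62
3: —
4: 100 -> 688
5: 449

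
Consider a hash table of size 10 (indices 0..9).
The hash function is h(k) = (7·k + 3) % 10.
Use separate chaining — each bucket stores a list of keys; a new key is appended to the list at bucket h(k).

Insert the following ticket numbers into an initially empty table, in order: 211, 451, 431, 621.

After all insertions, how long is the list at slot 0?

Insert 211: h=0, bucket 0 empty -> new chain.
Insert 451: h=0, bucket 0 nonempty -> append to chain.
Insert 431: h=0, bucket 0 nonempty -> append to chain.
Insert 621: h=0, bucket 0 nonempty -> append to chain.
Final buckets:
0: 211 -> 451 -> 431 -> 621
1: ∅
2: ∅
3: ∅
4: ∅
5: ∅
6: ∅
7: ∅
8: ∅
9: ∅

4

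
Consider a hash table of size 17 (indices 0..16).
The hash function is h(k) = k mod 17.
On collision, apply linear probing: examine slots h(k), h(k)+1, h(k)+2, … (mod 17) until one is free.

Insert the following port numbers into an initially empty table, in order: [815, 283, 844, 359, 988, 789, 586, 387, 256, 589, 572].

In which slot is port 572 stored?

15

Insert 815: h=16, slot 16 empty → index 16.
Insert 283: h=11, slot 11 empty → index 11.
Insert 844: h=11, slot 11 occupied → index 12.
Insert 359: h=2, slot 2 empty → index 2.
Insert 988: h=2, slot 2 occupied → index 3.
Insert 789: h=7, slot 7 empty → index 7.
Insert 586: h=8, slot 8 empty → index 8.
Insert 387: h=13, slot 13 empty → index 13.
Insert 256: h=1, slot 1 empty → index 1.
Insert 589: h=11, slots 11,12,13 occupied → index 14.
Insert 572: h=11, slots 11,12,13,14 occupied → index 15.
Table: [—, 256, 359, 988, —, —, —, 789, 586, —, —, 283, 844, 387, 589, 572, 815]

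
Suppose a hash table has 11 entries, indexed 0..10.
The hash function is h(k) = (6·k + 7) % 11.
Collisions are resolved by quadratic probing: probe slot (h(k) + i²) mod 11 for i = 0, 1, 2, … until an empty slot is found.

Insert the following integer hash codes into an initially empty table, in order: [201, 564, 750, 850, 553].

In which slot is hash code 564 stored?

4

201: h=3 -> slot 3
564: h=3, probe 3,4 -> slot 4
750: h=8 -> slot 8
850: h=3, probe 3,4,7 -> slot 7
553: h=3, probe 3,4,7,1 -> slot 1
Table: [∅, 553, ∅, 201, 564, ∅, ∅, 850, 750, ∅, ∅]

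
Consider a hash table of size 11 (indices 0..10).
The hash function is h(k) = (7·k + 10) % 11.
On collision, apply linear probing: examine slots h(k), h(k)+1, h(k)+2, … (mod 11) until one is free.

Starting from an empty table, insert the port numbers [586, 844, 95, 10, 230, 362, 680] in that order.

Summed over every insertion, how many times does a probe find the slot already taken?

586: h=9 => slot 9
844: h=0 => slot 0
95: h=4 => slot 4
10: h=3 => slot 3
230: h=3, probe 3,4,5 => slot 5
362: h=3, probe 3,4,5,6 => slot 6
680: h=7 => slot 7
Table: [844, ., ., 10, 95, 230, 362, 680, ., 586, .]

5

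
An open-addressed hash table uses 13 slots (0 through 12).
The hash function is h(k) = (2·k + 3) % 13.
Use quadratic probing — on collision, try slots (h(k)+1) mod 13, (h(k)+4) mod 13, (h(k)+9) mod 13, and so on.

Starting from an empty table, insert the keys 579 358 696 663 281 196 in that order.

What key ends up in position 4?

579 hashes to 4; slot 4 is free => place at 4.
358 hashes to 4; 4 taken => place at 5.
696 hashes to 4; 4,5 taken => place at 8.
663 hashes to 3; slot 3 is free => place at 3.
281 hashes to 6; slot 6 is free => place at 6.
196 hashes to 5; 5,6 taken => place at 9.
Table: [∅, ∅, ∅, 663, 579, 358, 281, ∅, 696, 196, ∅, ∅, ∅]

579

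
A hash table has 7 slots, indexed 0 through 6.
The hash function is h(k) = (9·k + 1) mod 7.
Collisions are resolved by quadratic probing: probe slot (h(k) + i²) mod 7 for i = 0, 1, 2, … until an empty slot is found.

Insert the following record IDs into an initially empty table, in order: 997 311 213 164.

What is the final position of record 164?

Insert 997: h=0, slot 0 empty => index 0.
Insert 311: h=0, slot 0 occupied => index 1.
Insert 213: h=0, slots 0,1 occupied => index 4.
Insert 164: h=0, slots 0,1,4 occupied => index 2.
Table: [997, 311, 164, -, 213, -, -]

2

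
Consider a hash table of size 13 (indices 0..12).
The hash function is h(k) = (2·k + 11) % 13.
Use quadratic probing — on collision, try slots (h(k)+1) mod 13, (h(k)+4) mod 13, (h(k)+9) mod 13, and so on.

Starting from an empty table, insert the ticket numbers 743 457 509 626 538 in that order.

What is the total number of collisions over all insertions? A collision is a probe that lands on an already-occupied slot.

743: h=2 → slot 2
457: h=2, probe 2,3 → slot 3
509: h=2, probe 2,3,6 → slot 6
626: h=2, probe 2,3,6,11 → slot 11
538: h=8 → slot 8
Table: [—, —, 743, 457, —, —, 509, —, 538, —, —, 626, —]

6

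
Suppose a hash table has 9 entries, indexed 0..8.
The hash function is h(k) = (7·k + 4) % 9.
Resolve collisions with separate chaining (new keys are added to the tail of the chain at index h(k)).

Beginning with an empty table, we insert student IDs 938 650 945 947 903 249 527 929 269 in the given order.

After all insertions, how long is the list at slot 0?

4

938 → bucket 0
650 → bucket 0 (collision)
945 → bucket 4
947 → bucket 0 (collision)
903 → bucket 7
249 → bucket 1
527 → bucket 3
929 → bucket 0 (collision)
269 → bucket 6
Final buckets:
0: 938 -> 650 -> 947 -> 929
1: 249
2: ∅
3: 527
4: 945
5: ∅
6: 269
7: 903
8: ∅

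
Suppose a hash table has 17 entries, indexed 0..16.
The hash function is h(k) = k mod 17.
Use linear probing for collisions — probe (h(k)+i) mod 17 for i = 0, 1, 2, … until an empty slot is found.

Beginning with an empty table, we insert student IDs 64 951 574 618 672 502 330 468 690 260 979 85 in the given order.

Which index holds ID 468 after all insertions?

64: h=13 → slot 13
951: h=16 → slot 16
574: h=13, probe 13,14 → slot 14
618: h=6 → slot 6
672: h=9 → slot 9
502: h=9, probe 9,10 → slot 10
330: h=7 → slot 7
468: h=9, probe 9,10,11 → slot 11
690: h=10, probe 10,11,12 → slot 12
260: h=5 → slot 5
979: h=10, probe 10,11,12,13,14,15 → slot 15
85: h=0 → slot 0
Table: [85, ., ., ., ., 260, 618, 330, ., 672, 502, 468, 690, 64, 574, 979, 951]

11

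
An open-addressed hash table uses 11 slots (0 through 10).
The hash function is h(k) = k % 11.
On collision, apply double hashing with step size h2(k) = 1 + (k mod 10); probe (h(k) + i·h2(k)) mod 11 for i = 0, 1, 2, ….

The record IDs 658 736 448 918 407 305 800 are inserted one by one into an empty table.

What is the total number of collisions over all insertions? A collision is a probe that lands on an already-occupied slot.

5

658: h=9 → slot 9
736: h=10 → slot 10
448: h=8 → slot 8
918: h=5 → slot 5
407: h=0 → slot 0
305: h=8, h2=6, probe 8,3 → slot 3
800: h=8, h2=1, probe 8,9,10,0,1 → slot 1
Table: [407, 800, —, 305, —, 918, —, —, 448, 658, 736]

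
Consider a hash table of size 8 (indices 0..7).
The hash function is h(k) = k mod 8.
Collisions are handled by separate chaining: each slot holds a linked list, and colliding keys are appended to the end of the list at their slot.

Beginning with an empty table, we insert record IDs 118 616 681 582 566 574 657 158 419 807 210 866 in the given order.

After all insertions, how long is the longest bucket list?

5

Insert 118: h=6, bucket 6 empty -> new chain.
Insert 616: h=0, bucket 0 empty -> new chain.
Insert 681: h=1, bucket 1 empty -> new chain.
Insert 582: h=6, bucket 6 nonempty -> append to chain.
Insert 566: h=6, bucket 6 nonempty -> append to chain.
Insert 574: h=6, bucket 6 nonempty -> append to chain.
Insert 657: h=1, bucket 1 nonempty -> append to chain.
Insert 158: h=6, bucket 6 nonempty -> append to chain.
Insert 419: h=3, bucket 3 empty -> new chain.
Insert 807: h=7, bucket 7 empty -> new chain.
Insert 210: h=2, bucket 2 empty -> new chain.
Insert 866: h=2, bucket 2 nonempty -> append to chain.
Final buckets:
0: 616
1: 681 -> 657
2: 210 -> 866
3: 419
4: —
5: —
6: 118 -> 582 -> 566 -> 574 -> 158
7: 807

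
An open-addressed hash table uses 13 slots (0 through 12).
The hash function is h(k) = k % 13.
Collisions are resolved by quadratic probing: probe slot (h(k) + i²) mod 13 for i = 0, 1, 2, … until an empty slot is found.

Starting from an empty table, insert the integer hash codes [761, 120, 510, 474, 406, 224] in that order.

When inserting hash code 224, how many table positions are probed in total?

6

Insert 761: h=7, slot 7 empty -> index 7.
Insert 120: h=3, slot 3 empty -> index 3.
Insert 510: h=3, slot 3 occupied -> index 4.
Insert 474: h=6, slot 6 empty -> index 6.
Insert 406: h=3, slots 3,4,7 occupied -> index 12.
Insert 224: h=3, slots 3,4,7,12,6 occupied -> index 2.
Table: [—, —, 224, 120, 510, —, 474, 761, —, —, —, —, 406]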